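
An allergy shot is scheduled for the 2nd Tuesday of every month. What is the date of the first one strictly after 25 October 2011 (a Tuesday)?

October 2011 starts on a Saturday; its first Tuesday is the 4th, so the 2nd Tuesday is the 11th — 11 October 2011.
That is not after 25 October 2011, so look at November 2011.
November 2011 starts on a Tuesday; its first Tuesday is the 1st, so the 2nd Tuesday is the 8th — 8 November 2011.

8 November 2011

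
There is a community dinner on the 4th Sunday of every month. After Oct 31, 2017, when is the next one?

Nov 26, 2017

Oct 2017 starts on a Sunday; its first Sunday is the 1st, so the 4th Sunday is the 22nd — Oct 22, 2017.
That is not after Oct 31, 2017, so look at Nov 2017.
Nov 2017 starts on a Wednesday; its first Sunday is the 5th, so the 4th Sunday is the 26th — Nov 26, 2017.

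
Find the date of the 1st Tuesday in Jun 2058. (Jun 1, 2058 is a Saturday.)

Jun 4, 2058

Jun 2058 begins on a Saturday, so the first Tuesday is Jun 4 (3 days later).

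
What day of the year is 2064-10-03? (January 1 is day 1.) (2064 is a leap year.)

277

Days in months before October: 31 + 29 + 31 + 30 + 31 + 30 + 31 + 31 + 30 = 274.
Plus 3 days into October → day 277.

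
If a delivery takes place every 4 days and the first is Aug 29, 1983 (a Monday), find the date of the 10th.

Oct 4, 1983

The 10th occurrence is 9 intervals after the first: 9 × 4 = 36 days after Aug 29, 1983.
Aug has 31 days — 2 days to the end of Aug leaves 34.
Sep has 30 days (4 left).
4 days into Oct → Oct 4, 1983.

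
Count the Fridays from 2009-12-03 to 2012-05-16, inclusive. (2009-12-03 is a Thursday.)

128

2009-12-03 is a Thursday; the first Friday on or after it is 2009-12-04 (1 day later).
From 2009-12-04 to 2012-05-16: 27 + 365 + 365 + 137 = 894 days (rest of 2009, 2010, 2011, to 2012-05-16 in 2012).
894 ÷ 7 = 127 full weeks with remainder 5, so 127 more Fridays after the first → 128.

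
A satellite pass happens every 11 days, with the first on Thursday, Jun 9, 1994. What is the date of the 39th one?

Aug 1, 1995

The 39th occurrence is 38 intervals after the first: 38 × 11 = 418 days after Jun 9, 1994.
Jun has 30 days — 21 days to the end of Jun leaves 397.
Jul has 31 days (366 left).
Aug has 31 days (335 left).
Sep has 30 days (305 left).
Oct has 31 days (274 left).
Nov has 30 days (244 left).
Dec has 31 days (213 left).
Jan has 31 days (182 left).
Feb has 28 days (154 left).
Mar has 31 days (123 left).
Apr has 30 days (93 left).
May has 31 days (62 left).
Jun has 30 days (32 left).
Jul has 31 days (1 left).
1 day into Aug → Aug 1, 1995.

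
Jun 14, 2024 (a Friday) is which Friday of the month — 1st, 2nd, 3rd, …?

2nd

Day 14 falls in week ⌈14/7⌉ of the month.
Days 1–7 hold the 1st Friday, 8–14 the 2nd, 15–21 the 3rd, 22–28 the 4th, 29–31 the 5th.
14 is in the range for the 2nd.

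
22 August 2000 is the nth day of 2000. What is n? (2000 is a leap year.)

235

Days in months before August: 31 + 29 + 31 + 30 + 31 + 30 + 31 = 213.
Plus 22 days into August → day 235.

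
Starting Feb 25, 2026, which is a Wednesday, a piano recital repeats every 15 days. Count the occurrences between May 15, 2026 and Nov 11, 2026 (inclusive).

Occurrences land 15·i days after Feb 25, 2026 for i = 0, 1, 2, …
May 15, 2026 is 79 days after the start; 79 ÷ 15 = 5 remainder 4; since the remainder is 4, round up to i = 6. First occurrence in the window: #7 on May 26, 2026 (6×15 = 90 days in).
Nov 11, 2026 is 259 days after the start; 259 ÷ 15 = 17 remainder 4. Last occurrence in the window: #18 on Nov 7, 2026.
Occurrences #7 through #18: 12 in total.

12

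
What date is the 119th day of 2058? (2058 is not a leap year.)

2058-04-29

January has 31 days (119 − 31 = 88 remain).
February has 28 days (88 − 28 = 60 remain).
March has 31 days (60 − 31 = 29 remain).
29 into April → April 29.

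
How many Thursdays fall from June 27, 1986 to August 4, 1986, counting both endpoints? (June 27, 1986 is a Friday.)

5

June 27, 1986 is a Friday; the first Thursday on or after it is July 3, 1986 (6 days later).
From July 3, 1986 to August 4, 1986: 28 + 4 = 32 days (rest of July, August).
32 ÷ 7 = 4 full weeks with remainder 4, so 4 more Thursdays after the first → 5.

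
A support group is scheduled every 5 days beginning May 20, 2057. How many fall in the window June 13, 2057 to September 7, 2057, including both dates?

Occurrences land 5·i days after May 20, 2057 for i = 0, 1, 2, …
June 13, 2057 is 24 days after the start; 24 ÷ 5 = 4 remainder 4; since the remainder is 4, round up to i = 5. First occurrence in the window: #6 on June 14, 2057 (5×5 = 25 days in).
September 7, 2057 is 110 days after the start; 110 ÷ 5 = 22 remainder 0. Last occurrence in the window: #23 on September 7, 2057.
Occurrences #6 through #23: 18 in total.

18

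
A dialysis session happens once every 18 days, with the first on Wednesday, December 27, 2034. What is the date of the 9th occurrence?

The 9th occurrence is 8 intervals after the first: 8 × 18 = 144 days after December 27, 2034.
December has 31 days — 4 days to the end of December leaves 140.
January has 31 days (109 left).
February has 28 days (81 left).
March has 31 days (50 left).
April has 30 days (20 left).
20 days into May → May 20, 2035.

May 20, 2035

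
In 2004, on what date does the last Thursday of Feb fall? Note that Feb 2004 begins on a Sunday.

Feb 26, 2004

Feb 2004 begins on a Sunday, so the first Thursday is Feb 5 (4 days later).
Feb 2004 has 29 days. Adding weeks: 5, 12, 19, 26 — the last one ≤ 29 is the 26th.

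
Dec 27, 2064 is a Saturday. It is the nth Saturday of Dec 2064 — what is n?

4th

Day 27 falls in week ⌈27/7⌉ of the month.
Days 1–7 hold the 1st Saturday, 8–14 the 2nd, 15–21 the 3rd, 22–28 the 4th, 29–31 the 5th.
27 is in the range for the 4th.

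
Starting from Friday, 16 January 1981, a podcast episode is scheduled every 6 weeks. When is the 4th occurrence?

The 4th occurrence is 3 intervals after the first: 3 × 42 = 126 days after 16 January 1981.
January has 31 days — 15 days to the end of January leaves 111.
February has 28 days (83 left).
March has 31 days (52 left).
April has 30 days (22 left).
22 days into May → 22 May 1981.

22 May 1981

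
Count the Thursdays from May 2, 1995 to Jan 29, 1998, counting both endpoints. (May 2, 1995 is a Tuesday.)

144

May 2, 1995 is a Tuesday; the first Thursday on or after it is May 4, 1995 (2 days later).
From May 4, 1995 to Jan 29, 1998: 241 + 366 + 365 + 29 = 1001 days (rest of 1995, 1996, 1997, to Jan 29, 1998 in 1998).
1001 ÷ 7 = 143 full weeks with remainder 0, so 143 more Thursdays after the first → 144.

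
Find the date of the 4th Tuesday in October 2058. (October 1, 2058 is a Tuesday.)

2058-10-22

October 2058 begins on a Tuesday, so the first Tuesday is October 1.
The 4th Tuesday is 3 weeks later: 1 + 21 = 22.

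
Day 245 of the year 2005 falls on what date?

January has 31 days (245 − 31 = 214 remain).
February has 28 days (214 − 28 = 186 remain).
March has 31 days (186 − 31 = 155 remain).
April has 30 days (155 − 30 = 125 remain).
May has 31 days (125 − 31 = 94 remain).
June has 30 days (94 − 30 = 64 remain).
July has 31 days (64 − 31 = 33 remain).
August has 31 days (33 − 31 = 2 remain).
2 into September → September 2.

2005-09-02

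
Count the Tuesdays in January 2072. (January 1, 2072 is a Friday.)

4

January 1, 2072 is a Friday; the first Tuesday on or after it is January 5, 2072 (4 days later).
From January 5, 2072 to January 31, 2072 is 31 − 5 = 26 days.
26 ÷ 7 = 3 full weeks with remainder 5, so 3 more Tuesdays after the first → 4.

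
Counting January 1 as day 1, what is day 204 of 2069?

January has 31 days (204 − 31 = 173 remain).
February has 28 days (173 − 28 = 145 remain).
March has 31 days (145 − 31 = 114 remain).
April has 30 days (114 − 30 = 84 remain).
May has 31 days (84 − 31 = 53 remain).
June has 30 days (53 − 30 = 23 remain).
23 into July → July 23.

2069-07-23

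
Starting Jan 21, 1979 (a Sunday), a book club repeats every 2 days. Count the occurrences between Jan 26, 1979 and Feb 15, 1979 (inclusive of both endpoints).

10

Occurrences land 2·i days after Jan 21, 1979 for i = 0, 1, 2, …
Jan 26, 1979 is 5 days after the start; 5 ÷ 2 = 2 remainder 1; since the remainder is 1, round up to i = 3. First occurrence in the window: #4 on Jan 27, 1979 (3×2 = 6 days in).
Feb 15, 1979 is 25 days after the start; 25 ÷ 2 = 12 remainder 1. Last occurrence in the window: #13 on Feb 14, 1979.
Occurrences #4 through #13: 10 in total.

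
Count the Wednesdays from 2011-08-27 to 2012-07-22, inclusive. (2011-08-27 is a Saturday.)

47

2011-08-27 is a Saturday; the first Wednesday on or after it is 2011-08-31 (4 days later).
From 2011-08-31 to 2012-07-22: 122 + 204 = 326 days (rest of 2011, to 2012-07-22 in 2012).
326 ÷ 7 = 46 full weeks with remainder 4, so 46 more Wednesdays after the first → 47.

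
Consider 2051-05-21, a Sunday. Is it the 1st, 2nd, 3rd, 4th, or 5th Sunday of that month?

Day 21 falls in week ⌈21/7⌉ of the month.
Days 1–7 hold the 1st Sunday, 8–14 the 2nd, 15–21 the 3rd, 22–28 the 4th, 29–31 the 5th.
21 is in the range for the 3rd.

3rd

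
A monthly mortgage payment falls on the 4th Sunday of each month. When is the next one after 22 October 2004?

October 2004 starts on a Friday; its first Sunday is the 3rd, so the 4th Sunday is the 24th — 24 October 2004.
24 October 2004 is after 22 October 2004, so that is the next one.

24 October 2004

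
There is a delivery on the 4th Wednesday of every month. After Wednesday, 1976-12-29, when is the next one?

December 1976 starts on a Wednesday; its first Wednesday is the 1st, so the 4th Wednesday is the 22nd — 1976-12-22.
That is not after 1976-12-29, so look at January 1977.
January 1977 starts on a Saturday; its first Wednesday is the 5th, so the 4th Wednesday is the 26th — 1977-01-26.

1977-01-26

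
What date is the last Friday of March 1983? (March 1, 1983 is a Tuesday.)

1983-03-25

March 1983 begins on a Tuesday, so the first Friday is March 4 (3 days later).
March 1983 has 31 days. Adding weeks: 4, 11, 18, 25 — the last one ≤ 31 is the 25th.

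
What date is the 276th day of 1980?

1980-10-02

January has 31 days (276 − 31 = 245 remain).
February has 29 days (245 − 29 = 216 remain).
March has 31 days (216 − 31 = 185 remain).
April has 30 days (185 − 30 = 155 remain).
May has 31 days (155 − 31 = 124 remain).
June has 30 days (124 − 30 = 94 remain).
July has 31 days (94 − 31 = 63 remain).
August has 31 days (63 − 31 = 32 remain).
September has 30 days (32 − 30 = 2 remain).
2 into October → October 2.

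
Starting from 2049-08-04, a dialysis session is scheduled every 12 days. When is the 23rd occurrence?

The 23rd occurrence is 22 intervals after the first: 22 × 12 = 264 days after 2049-08-04.
August has 31 days — 27 days to the end of August leaves 237.
September has 30 days (207 left).
October has 31 days (176 left).
November has 30 days (146 left).
December has 31 days (115 left).
January has 31 days (84 left).
February has 28 days (56 left).
March has 31 days (25 left).
25 days into April → 2050-04-25.

2050-04-25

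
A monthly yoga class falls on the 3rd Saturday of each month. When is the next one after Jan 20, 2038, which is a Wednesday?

Jan 2038 starts on a Friday; its first Saturday is the 2nd, so the 3rd Saturday is the 16th — Jan 16, 2038.
That is not after Jan 20, 2038, so look at Feb 2038.
Feb 2038 starts on a Monday; its first Saturday is the 6th, so the 3rd Saturday is the 20th — Feb 20, 2038.

Feb 20, 2038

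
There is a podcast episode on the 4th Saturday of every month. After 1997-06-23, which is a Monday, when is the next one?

1997-06-28

June 1997 starts on a Sunday; its first Saturday is the 7th, so the 4th Saturday is the 28th — 1997-06-28.
1997-06-28 is after 1997-06-23, so that is the next one.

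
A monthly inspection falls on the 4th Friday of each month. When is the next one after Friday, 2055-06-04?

June 2055 starts on a Tuesday; its first Friday is the 4th, so the 4th Friday is the 25th — 2055-06-25.
2055-06-25 is after 2055-06-04, so that is the next one.

2055-06-25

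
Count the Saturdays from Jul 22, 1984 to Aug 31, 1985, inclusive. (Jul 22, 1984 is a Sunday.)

58

Jul 22, 1984 is a Sunday; the first Saturday on or after it is Jul 28, 1984 (6 days later).
From Jul 28, 1984 to Aug 31, 1985: 156 + 243 = 399 days (rest of 1984, to Aug 31, 1985 in 1985).
399 ÷ 7 = 57 full weeks with remainder 0, so 57 more Saturdays after the first → 58.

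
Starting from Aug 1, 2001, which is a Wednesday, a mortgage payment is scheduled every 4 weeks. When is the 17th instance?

Oct 23, 2002

The 17th occurrence is 16 intervals after the first: 16 × 28 = 448 days after Aug 1, 2001.
Aug has 31 days — 30 days to the end of Aug leaves 418.
From end of Aug to end of 2001 is 122 days (296 left).
Jan has 31 days (265 left).
Feb has 28 days (237 left).
Mar has 31 days (206 left).
Apr has 30 days (176 left).
May has 31 days (145 left).
Jun has 30 days (115 left).
Jul has 31 days (84 left).
Aug has 31 days (53 left).
Sep has 30 days (23 left).
23 days into Oct → Oct 23, 2002.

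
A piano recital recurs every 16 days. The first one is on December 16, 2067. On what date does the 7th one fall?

March 21, 2068

The 7th occurrence is 6 intervals after the first: 6 × 16 = 96 days after December 16, 2067.
December has 31 days — 15 days to the end of December leaves 81.
January has 31 days (50 left).
February has 29 days (21 left).
21 days into March → March 21, 2068.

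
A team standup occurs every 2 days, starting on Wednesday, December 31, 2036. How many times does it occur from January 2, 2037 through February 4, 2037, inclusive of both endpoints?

Occurrences land 2·i days after December 31, 2036 for i = 0, 1, 2, …
January 2, 2037 is 2 days after the start; 2 ÷ 2 = 1 remainder 0. First occurrence in the window: #2 on January 2, 2037 (1×2 = 2 days in).
February 4, 2037 is 35 days after the start; 35 ÷ 2 = 17 remainder 1. Last occurrence in the window: #18 on February 3, 2037.
Occurrences #2 through #18: 17 in total.

17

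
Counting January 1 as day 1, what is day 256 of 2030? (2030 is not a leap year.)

Sep 13, 2030

Jan has 31 days (256 − 31 = 225 remain).
Feb has 28 days (225 − 28 = 197 remain).
Mar has 31 days (197 − 31 = 166 remain).
Apr has 30 days (166 − 30 = 136 remain).
May has 31 days (136 − 31 = 105 remain).
Jun has 30 days (105 − 30 = 75 remain).
Jul has 31 days (75 − 31 = 44 remain).
Aug has 31 days (44 − 31 = 13 remain).
13 into Sep → Sep 13.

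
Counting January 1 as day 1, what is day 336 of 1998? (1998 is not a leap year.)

December 2, 1998

January has 31 days (336 − 31 = 305 remain).
February has 28 days (305 − 28 = 277 remain).
March has 31 days (277 − 31 = 246 remain).
April has 30 days (246 − 30 = 216 remain).
May has 31 days (216 − 31 = 185 remain).
June has 30 days (185 − 30 = 155 remain).
July has 31 days (155 − 31 = 124 remain).
August has 31 days (124 − 31 = 93 remain).
September has 30 days (93 − 30 = 63 remain).
October has 31 days (63 − 31 = 32 remain).
November has 30 days (32 − 30 = 2 remain).
2 into December → December 2.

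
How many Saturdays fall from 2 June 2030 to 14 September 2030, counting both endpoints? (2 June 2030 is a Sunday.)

15

2 June 2030 is a Sunday; the first Saturday on or after it is 8 June 2030 (6 days later).
From 8 June 2030 to 14 September 2030: 22 + 31 + 31 + 14 = 98 days (rest of June, July, August, September).
98 ÷ 7 = 14 full weeks with remainder 0, so 14 more Saturdays after the first → 15.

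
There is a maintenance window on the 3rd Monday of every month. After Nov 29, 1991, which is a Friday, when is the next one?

Nov 1991 starts on a Friday; its first Monday is the 4th, so the 3rd Monday is the 18th — Nov 18, 1991.
That is not after Nov 29, 1991, so look at Dec 1991.
Dec 1991 starts on a Sunday; its first Monday is the 2nd, so the 3rd Monday is the 16th — Dec 16, 1991.

Dec 16, 1991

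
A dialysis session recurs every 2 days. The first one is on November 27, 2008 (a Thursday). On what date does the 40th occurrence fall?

February 13, 2009

The 40th occurrence is 39 intervals after the first: 39 × 2 = 78 days after November 27, 2008.
November has 30 days — 3 days to the end of November leaves 75.
December has 31 days (44 left).
January has 31 days (13 left).
13 days into February → February 13, 2009.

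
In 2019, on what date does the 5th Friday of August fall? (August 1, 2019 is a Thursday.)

August 2019 begins on a Thursday, so the first Friday is August 2 (1 day later).
The 5th Friday is 4 weeks later: 2 + 28 = 30.

August 30, 2019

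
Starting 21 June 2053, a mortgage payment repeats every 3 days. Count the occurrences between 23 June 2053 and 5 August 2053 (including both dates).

Occurrences land 3·i days after 21 June 2053 for i = 0, 1, 2, …
23 June 2053 is 2 days after the start; 2 ÷ 3 = 0 remainder 2; since the remainder is 2, round up to i = 1. First occurrence in the window: #2 on 24 June 2053 (1×3 = 3 days in).
5 August 2053 is 45 days after the start; 45 ÷ 3 = 15 remainder 0. Last occurrence in the window: #16 on 5 August 2053.
Occurrences #2 through #16: 15 in total.

15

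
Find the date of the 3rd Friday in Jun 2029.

Jun 2029 begins on a Friday, so the first Friday is Jun 1.
The 3rd Friday is 2 weeks later: 1 + 14 = 15.

Jun 15, 2029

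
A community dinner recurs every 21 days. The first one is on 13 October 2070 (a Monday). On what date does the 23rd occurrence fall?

18 January 2072

The 23rd occurrence is 22 intervals after the first: 22 × 21 = 462 days after 13 October 2070.
October has 31 days — 18 days to the end of October leaves 444.
From end of October to end of 2070 is 61 days (383 left).
2071 has 365 days (18 left).
18 days into January → 18 January 2072.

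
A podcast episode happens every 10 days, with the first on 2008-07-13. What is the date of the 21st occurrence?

2009-01-29

The 21st occurrence is 20 intervals after the first: 20 × 10 = 200 days after 2008-07-13.
July has 31 days — 18 days to the end of July leaves 182.
August has 31 days (151 left).
September has 30 days (121 left).
October has 31 days (90 left).
November has 30 days (60 left).
December has 31 days (29 left).
29 days into January → 2009-01-29.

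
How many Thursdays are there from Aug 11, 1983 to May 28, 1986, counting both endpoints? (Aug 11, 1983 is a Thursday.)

Aug 11, 1983 is a Thursday; the first Thursday on or after it is Aug 11, 1983.
From Aug 11, 1983 to May 28, 1986: 142 + 366 + 365 + 148 = 1021 days (rest of 1983, 1984, 1985, to May 28, 1986 in 1986).
1021 ÷ 7 = 145 full weeks with remainder 6, so 145 more Thursdays after the first → 146.

146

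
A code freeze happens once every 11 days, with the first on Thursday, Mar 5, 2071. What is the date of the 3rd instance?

Mar 27, 2071

The 3rd occurrence is 2 intervals after the first: 2 × 11 = 22 days after Mar 5, 2071.
22 days later is Mar 27, 2071.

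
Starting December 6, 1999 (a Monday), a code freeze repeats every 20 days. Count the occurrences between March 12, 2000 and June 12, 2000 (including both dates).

5

Occurrences land 20·i days after December 6, 1999 for i = 0, 1, 2, …
March 12, 2000 is 97 days after the start; 97 ÷ 20 = 4 remainder 17; since the remainder is 17, round up to i = 5. First occurrence in the window: #6 on March 15, 2000 (5×20 = 100 days in).
June 12, 2000 is 189 days after the start; 189 ÷ 20 = 9 remainder 9. Last occurrence in the window: #10 on June 3, 2000.
Occurrences #6 through #10: 5 in total.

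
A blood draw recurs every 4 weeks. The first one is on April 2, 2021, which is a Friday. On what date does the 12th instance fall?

The 12th occurrence is 11 intervals after the first: 11 × 28 = 308 days after April 2, 2021.
April has 30 days — 28 days to the end of April leaves 280.
May has 31 days (249 left).
June has 30 days (219 left).
July has 31 days (188 left).
August has 31 days (157 left).
September has 30 days (127 left).
October has 31 days (96 left).
November has 30 days (66 left).
December has 31 days (35 left).
January has 31 days (4 left).
4 days into February → February 4, 2022.

February 4, 2022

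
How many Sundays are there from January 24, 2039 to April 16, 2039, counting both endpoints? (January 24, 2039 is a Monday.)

January 24, 2039 is a Monday; the first Sunday on or after it is January 30, 2039 (6 days later).
From January 30, 2039 to April 16, 2039: 1 + 28 + 31 + 16 = 76 days (rest of January, February, March, April).
76 ÷ 7 = 10 full weeks with remainder 6, so 10 more Sundays after the first → 11.

11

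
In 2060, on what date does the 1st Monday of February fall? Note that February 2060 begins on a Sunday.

February 2060 begins on a Sunday, so the first Monday is February 2 (1 day later).

February 2, 2060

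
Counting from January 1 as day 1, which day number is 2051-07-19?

200

Days in months before July: 31 + 28 + 31 + 30 + 31 + 30 = 181.
Plus 19 days into July → day 200.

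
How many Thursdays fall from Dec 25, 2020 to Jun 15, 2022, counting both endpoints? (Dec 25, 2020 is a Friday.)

76

Dec 25, 2020 is a Friday; the first Thursday on or after it is Dec 31, 2020 (6 days later).
From Dec 31, 2020 to Jun 15, 2022: 0 + 365 + 166 = 531 days (rest of 2020, 2021, to Jun 15, 2022 in 2022).
531 ÷ 7 = 75 full weeks with remainder 6, so 75 more Thursdays after the first → 76.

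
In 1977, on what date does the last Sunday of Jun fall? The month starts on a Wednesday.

Jun 26, 1977

Jun 1977 begins on a Wednesday, so the first Sunday is Jun 5 (4 days later).
Jun 1977 has 30 days. Adding weeks: 5, 12, 19, 26 — the last one ≤ 30 is the 26th.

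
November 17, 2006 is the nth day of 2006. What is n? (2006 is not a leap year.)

321

Days in months before November: 31 + 28 + 31 + 30 + 31 + 30 + 31 + 31 + 30 + 31 = 304.
Plus 17 days into November → day 321.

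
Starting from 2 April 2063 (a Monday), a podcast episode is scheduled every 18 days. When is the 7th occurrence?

19 July 2063

The 7th occurrence is 6 intervals after the first: 6 × 18 = 108 days after 2 April 2063.
April has 30 days — 28 days to the end of April leaves 80.
May has 31 days (49 left).
June has 30 days (19 left).
19 days into July → 19 July 2063.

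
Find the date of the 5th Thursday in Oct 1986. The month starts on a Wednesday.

Oct 1986 begins on a Wednesday, so the first Thursday is Oct 2 (1 day later).
The 5th Thursday is 4 weeks later: 2 + 28 = 30.

Oct 30, 1986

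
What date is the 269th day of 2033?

January has 31 days (269 − 31 = 238 remain).
February has 28 days (238 − 28 = 210 remain).
March has 31 days (210 − 31 = 179 remain).
April has 30 days (179 − 30 = 149 remain).
May has 31 days (149 − 31 = 118 remain).
June has 30 days (118 − 30 = 88 remain).
July has 31 days (88 − 31 = 57 remain).
August has 31 days (57 − 31 = 26 remain).
26 into September → September 26.

September 26, 2033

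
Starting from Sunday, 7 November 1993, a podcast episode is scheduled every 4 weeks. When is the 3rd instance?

The 3rd occurrence is 2 intervals after the first: 2 × 28 = 56 days after 7 November 1993.
November has 30 days — 23 days to the end of November leaves 33.
December has 31 days (2 left).
2 days into January → 2 January 1994.

2 January 1994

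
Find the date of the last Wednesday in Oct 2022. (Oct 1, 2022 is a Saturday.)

Oct 26, 2022

Oct 2022 begins on a Saturday, so the first Wednesday is Oct 5 (4 days later).
Oct 2022 has 31 days. Adding weeks: 5, 12, 19, 26 — the last one ≤ 31 is the 26th.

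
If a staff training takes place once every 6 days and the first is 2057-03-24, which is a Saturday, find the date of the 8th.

The 8th occurrence is 7 intervals after the first: 7 × 6 = 42 days after 2057-03-24.
March has 31 days — 7 days to the end of March leaves 35.
April has 30 days (5 left).
5 days into May → 2057-05-05.

2057-05-05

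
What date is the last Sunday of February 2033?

2033-02-27

February 2033 begins on a Tuesday, so the first Sunday is February 6 (5 days later).
February 2033 has 28 days. Adding weeks: 6, 13, 20, 27 — the last one ≤ 28 is the 27th.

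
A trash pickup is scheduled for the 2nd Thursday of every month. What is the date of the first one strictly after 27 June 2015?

June 2015 starts on a Monday; its first Thursday is the 4th, so the 2nd Thursday is the 11th — 11 June 2015.
That is not after 27 June 2015, so look at July 2015.
July 2015 starts on a Wednesday; its first Thursday is the 2nd, so the 2nd Thursday is the 9th — 9 July 2015.

9 July 2015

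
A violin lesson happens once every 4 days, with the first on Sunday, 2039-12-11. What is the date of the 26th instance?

2040-03-20

The 26th occurrence is 25 intervals after the first: 25 × 4 = 100 days after 2039-12-11.
December has 31 days — 20 days to the end of December leaves 80.
January has 31 days (49 left).
February has 29 days (20 left).
20 days into March → 2040-03-20.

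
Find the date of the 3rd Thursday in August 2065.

August 2065 begins on a Saturday, so the first Thursday is August 6 (5 days later).
The 3rd Thursday is 2 weeks later: 6 + 14 = 20.

20 August 2065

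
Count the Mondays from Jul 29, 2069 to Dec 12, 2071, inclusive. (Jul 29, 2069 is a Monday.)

Jul 29, 2069 is a Monday; the first Monday on or after it is Jul 29, 2069.
From Jul 29, 2069 to Dec 12, 2071: 155 + 365 + 346 = 866 days (rest of 2069, 2070, to Dec 12, 2071 in 2071).
866 ÷ 7 = 123 full weeks with remainder 5, so 123 more Mondays after the first → 124.

124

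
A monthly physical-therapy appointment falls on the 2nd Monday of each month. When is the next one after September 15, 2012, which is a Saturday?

September 2012 starts on a Saturday; its first Monday is the 3rd, so the 2nd Monday is the 10th — September 10, 2012.
That is not after September 15, 2012, so look at October 2012.
October 2012 starts on a Monday; its first Monday is the 1st, so the 2nd Monday is the 8th — October 8, 2012.

October 8, 2012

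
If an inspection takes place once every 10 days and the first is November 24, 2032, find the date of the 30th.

The 30th occurrence is 29 intervals after the first: 29 × 10 = 290 days after November 24, 2032.
November has 30 days — 6 days to the end of November leaves 284.
December has 31 days (253 left).
January has 31 days (222 left).
February has 28 days (194 left).
March has 31 days (163 left).
April has 30 days (133 left).
May has 31 days (102 left).
June has 30 days (72 left).
July has 31 days (41 left).
August has 31 days (10 left).
10 days into September → September 10, 2033.

September 10, 2033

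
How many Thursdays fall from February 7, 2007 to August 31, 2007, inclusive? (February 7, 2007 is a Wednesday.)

30

February 7, 2007 is a Wednesday; the first Thursday on or after it is February 8, 2007 (1 day later).
From February 8, 2007 to August 31, 2007: 20 + 31 + 30 + 31 + 30 + 31 + 31 = 204 days (rest of February, March, April, May, June, July, August).
204 ÷ 7 = 29 full weeks with remainder 1, so 29 more Thursdays after the first → 30.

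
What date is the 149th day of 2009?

2009-05-29

January has 31 days (149 − 31 = 118 remain).
February has 28 days (118 − 28 = 90 remain).
March has 31 days (90 − 31 = 59 remain).
April has 30 days (59 − 30 = 29 remain).
29 into May → May 29.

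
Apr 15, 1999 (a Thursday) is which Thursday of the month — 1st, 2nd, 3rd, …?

Day 15 falls in week ⌈15/7⌉ of the month.
Days 1–7 hold the 1st Thursday, 8–14 the 2nd, 15–21 the 3rd, 22–28 the 4th, 29–31 the 5th.
15 is in the range for the 3rd.

3rd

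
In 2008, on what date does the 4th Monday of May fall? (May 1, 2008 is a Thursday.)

May 2008 begins on a Thursday, so the first Monday is May 5 (4 days later).
The 4th Monday is 3 weeks later: 5 + 21 = 26.

26 May 2008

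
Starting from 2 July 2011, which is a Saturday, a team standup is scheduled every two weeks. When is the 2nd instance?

The 2nd occurrence is 1 interval after the first: 1 × 14 = 14 days after 2 July 2011.
14 days later is 16 July 2011.

16 July 2011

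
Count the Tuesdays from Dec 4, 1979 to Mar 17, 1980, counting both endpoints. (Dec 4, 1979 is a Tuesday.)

15

Dec 4, 1979 is a Tuesday; the first Tuesday on or after it is Dec 4, 1979.
From Dec 4, 1979 to Mar 17, 1980: 27 + 31 + 29 + 17 = 104 days (rest of Dec, Jan, Feb, Mar).
104 ÷ 7 = 14 full weeks with remainder 6, so 14 more Tuesdays after the first → 15.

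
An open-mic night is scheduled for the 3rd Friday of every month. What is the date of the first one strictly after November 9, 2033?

November 2033 starts on a Tuesday; its first Friday is the 4th, so the 3rd Friday is the 18th — November 18, 2033.
November 18, 2033 is after November 9, 2033, so that is the next one.

November 18, 2033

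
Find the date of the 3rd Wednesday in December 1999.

December 1999 begins on a Wednesday, so the first Wednesday is December 1.
The 3rd Wednesday is 2 weeks later: 1 + 14 = 15.

December 15, 1999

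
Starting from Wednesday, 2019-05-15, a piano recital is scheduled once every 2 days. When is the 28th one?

2019-07-08

The 28th occurrence is 27 intervals after the first: 27 × 2 = 54 days after 2019-05-15.
May has 31 days — 16 days to the end of May leaves 38.
June has 30 days (8 left).
8 days into July → 2019-07-08.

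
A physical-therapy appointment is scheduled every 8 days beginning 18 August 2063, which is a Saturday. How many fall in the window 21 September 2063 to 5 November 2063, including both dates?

Occurrences land 8·i days after 18 August 2063 for i = 0, 1, 2, …
21 September 2063 is 34 days after the start; 34 ÷ 8 = 4 remainder 2; since the remainder is 2, round up to i = 5. First occurrence in the window: #6 on 27 September 2063 (5×8 = 40 days in).
5 November 2063 is 79 days after the start; 79 ÷ 8 = 9 remainder 7. Last occurrence in the window: #10 on 29 October 2063.
Occurrences #6 through #10: 5 in total.

5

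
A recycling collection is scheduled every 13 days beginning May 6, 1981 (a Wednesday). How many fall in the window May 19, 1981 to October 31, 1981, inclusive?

13

Occurrences land 13·i days after May 6, 1981 for i = 0, 1, 2, …
May 19, 1981 is 13 days after the start; 13 ÷ 13 = 1 remainder 0. First occurrence in the window: #2 on May 19, 1981 (1×13 = 13 days in).
October 31, 1981 is 178 days after the start; 178 ÷ 13 = 13 remainder 9. Last occurrence in the window: #14 on October 22, 1981.
Occurrences #2 through #14: 13 in total.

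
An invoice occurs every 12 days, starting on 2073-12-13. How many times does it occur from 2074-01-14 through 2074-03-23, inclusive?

Occurrences land 12·i days after 2073-12-13 for i = 0, 1, 2, …
2074-01-14 is 32 days after the start; 32 ÷ 12 = 2 remainder 8; since the remainder is 8, round up to i = 3. First occurrence in the window: #4 on 2074-01-18 (3×12 = 36 days in).
2074-03-23 is 100 days after the start; 100 ÷ 12 = 8 remainder 4. Last occurrence in the window: #9 on 2074-03-19.
Occurrences #4 through #9: 6 in total.

6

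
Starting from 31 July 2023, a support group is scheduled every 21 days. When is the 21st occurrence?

23 September 2024

The 21st occurrence is 20 intervals after the first: 20 × 21 = 420 days after 31 July 2023.
July has 31 days — 0 days to the end of July leaves 420.
From end of July to end of 2023 is 153 days (267 left).
January has 31 days (236 left).
February has 29 days (207 left).
March has 31 days (176 left).
April has 30 days (146 left).
May has 31 days (115 left).
June has 30 days (85 left).
July has 31 days (54 left).
August has 31 days (23 left).
23 days into September → 23 September 2024.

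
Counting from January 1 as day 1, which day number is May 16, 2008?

137

Days in months before May: 31 + 29 + 31 + 30 = 121.
Plus 16 days into May → day 137.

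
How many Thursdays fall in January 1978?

January 1, 1978 is a Sunday; the first Thursday on or after it is January 5, 1978 (4 days later).
From January 5, 1978 to January 31, 1978 is 31 − 5 = 26 days.
26 ÷ 7 = 3 full weeks with remainder 5, so 3 more Thursdays after the first → 4.

4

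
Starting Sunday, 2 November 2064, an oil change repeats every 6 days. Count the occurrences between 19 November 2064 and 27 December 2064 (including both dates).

7

Occurrences land 6·i days after 2 November 2064 for i = 0, 1, 2, …
19 November 2064 is 17 days after the start; 17 ÷ 6 = 2 remainder 5; since the remainder is 5, round up to i = 3. First occurrence in the window: #4 on 20 November 2064 (3×6 = 18 days in).
27 December 2064 is 55 days after the start; 55 ÷ 6 = 9 remainder 1. Last occurrence in the window: #10 on 26 December 2064.
Occurrences #4 through #10: 7 in total.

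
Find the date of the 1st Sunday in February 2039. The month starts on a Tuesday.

2039-02-06

February 2039 begins on a Tuesday, so the first Sunday is February 6 (5 days later).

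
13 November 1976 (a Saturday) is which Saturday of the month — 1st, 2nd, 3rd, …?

Day 13 falls in week ⌈13/7⌉ of the month.
Days 1–7 hold the 1st Saturday, 8–14 the 2nd, 15–21 the 3rd, 22–28 the 4th, 29–31 the 5th.
13 is in the range for the 2nd.

2nd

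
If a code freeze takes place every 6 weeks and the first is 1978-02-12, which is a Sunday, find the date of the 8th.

The 8th occurrence is 7 intervals after the first: 7 × 42 = 294 days after 1978-02-12.
February has 28 days — 16 days to the end of February leaves 278.
March has 31 days (247 left).
April has 30 days (217 left).
May has 31 days (186 left).
June has 30 days (156 left).
July has 31 days (125 left).
August has 31 days (94 left).
September has 30 days (64 left).
October has 31 days (33 left).
November has 30 days (3 left).
3 days into December → 1978-12-03.

1978-12-03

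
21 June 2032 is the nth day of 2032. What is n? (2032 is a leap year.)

Days in months before June: 31 + 29 + 31 + 30 + 31 = 152.
Plus 21 days into June → day 173.

173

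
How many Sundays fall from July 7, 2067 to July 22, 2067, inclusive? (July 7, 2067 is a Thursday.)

July 7, 2067 is a Thursday; the first Sunday on or after it is July 10, 2067 (3 days later).
From July 10, 2067 to July 22, 2067 is 22 − 10 = 12 days.
12 ÷ 7 = 1 full weeks with remainder 5, so 1 more Sundays after the first → 2.

2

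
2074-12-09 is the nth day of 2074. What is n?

Days in months before December: 31 + 28 + 31 + 30 + 31 + 30 + 31 + 31 + 30 + 31 + 30 = 334.
Plus 9 days into December → day 343.

343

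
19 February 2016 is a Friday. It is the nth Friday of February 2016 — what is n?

3rd

Day 19 falls in week ⌈19/7⌉ of the month.
Days 1–7 hold the 1st Friday, 8–14 the 2nd, 15–21 the 3rd, 22–28 the 4th, 29–31 the 5th.
19 is in the range for the 3rd.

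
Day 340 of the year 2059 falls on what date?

6 December 2059

January has 31 days (340 − 31 = 309 remain).
February has 28 days (309 − 28 = 281 remain).
March has 31 days (281 − 31 = 250 remain).
April has 30 days (250 − 30 = 220 remain).
May has 31 days (220 − 31 = 189 remain).
June has 30 days (189 − 30 = 159 remain).
July has 31 days (159 − 31 = 128 remain).
August has 31 days (128 − 31 = 97 remain).
September has 30 days (97 − 30 = 67 remain).
October has 31 days (67 − 31 = 36 remain).
November has 30 days (36 − 30 = 6 remain).
6 into December → December 6.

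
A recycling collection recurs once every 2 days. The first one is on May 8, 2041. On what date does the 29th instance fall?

The 29th occurrence is 28 intervals after the first: 28 × 2 = 56 days after May 8, 2041.
May has 31 days — 23 days to the end of May leaves 33.
June has 30 days (3 left).
3 days into July → July 3, 2041.

July 3, 2041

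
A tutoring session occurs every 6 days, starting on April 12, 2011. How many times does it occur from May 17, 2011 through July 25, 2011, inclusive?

12

Occurrences land 6·i days after April 12, 2011 for i = 0, 1, 2, …
May 17, 2011 is 35 days after the start; 35 ÷ 6 = 5 remainder 5; since the remainder is 5, round up to i = 6. First occurrence in the window: #7 on May 18, 2011 (6×6 = 36 days in).
July 25, 2011 is 104 days after the start; 104 ÷ 6 = 17 remainder 2. Last occurrence in the window: #18 on July 23, 2011.
Occurrences #7 through #18: 12 in total.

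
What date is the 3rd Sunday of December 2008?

2008-12-21

The first Sunday of December 2008 is December 7.
The 3rd Sunday is 2 weeks later: 7 + 14 = 21.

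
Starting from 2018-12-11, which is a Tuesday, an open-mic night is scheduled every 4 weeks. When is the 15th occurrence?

The 15th occurrence is 14 intervals after the first: 14 × 28 = 392 days after 2018-12-11.
December has 31 days — 20 days to the end of December leaves 372.
January has 31 days (341 left).
February has 28 days (313 left).
March has 31 days (282 left).
April has 30 days (252 left).
May has 31 days (221 left).
June has 30 days (191 left).
July has 31 days (160 left).
August has 31 days (129 left).
September has 30 days (99 left).
October has 31 days (68 left).
November has 30 days (38 left).
December has 31 days (7 left).
7 days into January → 2020-01-07.

2020-01-07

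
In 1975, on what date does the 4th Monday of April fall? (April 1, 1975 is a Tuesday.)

April 1975 begins on a Tuesday, so the first Monday is April 7 (6 days later).
The 4th Monday is 3 weeks later: 7 + 21 = 28.

28 April 1975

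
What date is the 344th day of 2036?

January has 31 days (344 − 31 = 313 remain).
February has 29 days (313 − 29 = 284 remain).
March has 31 days (284 − 31 = 253 remain).
April has 30 days (253 − 30 = 223 remain).
May has 31 days (223 − 31 = 192 remain).
June has 30 days (192 − 30 = 162 remain).
July has 31 days (162 − 31 = 131 remain).
August has 31 days (131 − 31 = 100 remain).
September has 30 days (100 − 30 = 70 remain).
October has 31 days (70 − 31 = 39 remain).
November has 30 days (39 − 30 = 9 remain).
9 into December → December 9.

9 December 2036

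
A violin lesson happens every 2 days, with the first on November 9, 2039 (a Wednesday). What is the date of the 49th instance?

February 13, 2040

The 49th occurrence is 48 intervals after the first: 48 × 2 = 96 days after November 9, 2039.
November has 30 days — 21 days to the end of November leaves 75.
December has 31 days (44 left).
January has 31 days (13 left).
13 days into February → February 13, 2040.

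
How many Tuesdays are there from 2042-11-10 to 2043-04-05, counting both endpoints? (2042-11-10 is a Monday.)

21

2042-11-10 is a Monday; the first Tuesday on or after it is 2042-11-11 (1 day later).
From 2042-11-11 to 2043-04-05: 19 + 31 + 31 + 28 + 31 + 5 = 145 days (rest of November, December, January, February, March, April).
145 ÷ 7 = 20 full weeks with remainder 5, so 20 more Tuesdays after the first → 21.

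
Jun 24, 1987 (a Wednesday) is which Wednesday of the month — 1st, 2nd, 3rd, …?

4th

Day 24 falls in week ⌈24/7⌉ of the month.
Days 1–7 hold the 1st Wednesday, 8–14 the 2nd, 15–21 the 3rd, 22–28 the 4th, 29–31 the 5th.
24 is in the range for the 4th.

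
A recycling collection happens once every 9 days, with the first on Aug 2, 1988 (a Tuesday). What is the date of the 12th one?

Nov 9, 1988

The 12th occurrence is 11 intervals after the first: 11 × 9 = 99 days after Aug 2, 1988.
Aug has 31 days — 29 days to the end of Aug leaves 70.
Sep has 30 days (40 left).
Oct has 31 days (9 left).
9 days into Nov → Nov 9, 1988.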